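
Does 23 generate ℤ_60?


g generates ℤ_n iff gcd(g, n) = 1
gcd(23, 60) = 1
Since gcd = 1, 23 is a generator.

Yes, 23 generates ℤ_60


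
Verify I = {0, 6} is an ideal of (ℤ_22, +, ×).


Check ideal conditions for I = {0, 6} in ℤ_22:
(1) I is an additive subgroup? No
(2) For r ∈ ℤ_22 and a ∈ I: r·a ∈ I? No  [counterexample: r=2, a=6, r·a mod 22 = 12 ∉ I]

No, I is not an ideal of ℤ_22


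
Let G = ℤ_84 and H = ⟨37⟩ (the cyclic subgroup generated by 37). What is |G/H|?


|⟨37⟩| = n / gcd(37, 84) = 84 / 1 = 84
H is normal (ℤ_84 is abelian).
|G/H| = |G| / |H| = 84 / 84 = 1

|G/H| = 1


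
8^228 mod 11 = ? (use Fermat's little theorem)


Fermat's little theorem: if p is prime and gcd(a,p)=1, then a^(p-1) ≡ 1 (mod p)
p = 11 is prime, gcd(8,11) = 1
Reduce exponent: 228 mod 10 = 8
So 8^228 ≡ 8^8 (mod 11)
8^8 mod 11 = 5

8^228 ≡ 5 (mod 11)


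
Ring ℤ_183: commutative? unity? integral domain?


ℤ_183 is a commutative ring with unity 1; 183 = 3×61 is composite, so 3·61 ≡ 0 gives zero divisors (not an integral domain)
Commutative: Yes
Integral domain: No
Has unity: Yes

ℤ_183: Commutative=Yes, Unity=Yes


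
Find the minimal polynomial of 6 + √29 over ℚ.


Let α = 6 + √29. Then α - 6 = √29, so (α - 6)² = 29, giving α² - 12α + 7 = 0. Degree 2 and α ∉ ℚ, so this is the minimal polynomial.

Minimal polynomial: x² - 12x + 7


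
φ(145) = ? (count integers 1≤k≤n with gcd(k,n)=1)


Factor n: 145 = 5 × 29
φ(n) = n · ∏(1 - 1/p) over distinct primes p | n
φ(145) = 145 · (1 - 1/5) · (1 - 1/29) = 112

φ(145) = 112


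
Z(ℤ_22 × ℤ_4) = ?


Z(G) = {g ∈ G | gx = xg for all x ∈ G}
Direct product of abelian groups is abelian, so Z(G) = G

Z(ℤ_22 × ℤ_4) = ℤ_22 × ℤ_4


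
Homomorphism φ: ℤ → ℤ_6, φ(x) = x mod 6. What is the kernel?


Kernel = preimage of identity
ker(φ) = {x ∈ ℤ : x ≡ 0 (mod 6)} = 6ℤ = {0, ±6, ±12, ...}

ker(φ) = 6ℤ


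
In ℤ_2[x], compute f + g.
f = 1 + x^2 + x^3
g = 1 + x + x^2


Add coefficients mod 2:
x^0: 1 + 1 = 0 (mod 2)
x^1: 0 + 1 = 1 (mod 2)
x^2: 1 + 1 = 0 (mod 2)
x^3: 1 + 0 = 1 (mod 2)
Result: x + x^3

f + g = x + x^3


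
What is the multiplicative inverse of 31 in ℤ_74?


Use the extended Euclidean algorithm to write 1 = 31·s + 74·t; then s mod 74 is the inverse.
Euclidean algorithm:
  31 = 0·74 + 31
  74 = 2·31 + 12
  31 = 2·12 + 7
  12 = 1·7 + 5
  7 = 1·5 + 2
  5 = 2·2 + 1
  2 = 2·1 + 0
gcd(31,74) = 1
Back-substitution gives: 31·(-31) + 74·(13) = 1
So 31⁻¹ ≡ -31 ≡ 43 (mod 74)
Check: 31 × 43 = 1333 ≡ 1 (mod 74) ✓

31⁻¹ ≡ 43 (mod 74)


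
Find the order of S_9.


|S_n| = n! (number of permutations of n symbols)
|S_9| = 9! = 362880

|S_9| = 362880


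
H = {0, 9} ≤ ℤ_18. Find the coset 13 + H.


13 + H = {13 + h (mod 18) : h ∈ H}
13+0=13, 13+9=4
13 + H = {4, 13} = 4 + H

13 + H = {4, 13}


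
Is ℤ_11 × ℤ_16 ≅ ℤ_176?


Comparing ℤ_11 × ℤ_16 and ℤ_176:
gcd(11,16) = 1, so ℤ_11 × ℤ_16 ≅ ℤ_176 (CRT)

Yes, ℤ_11 × ℤ_16 ≅ ℤ_176


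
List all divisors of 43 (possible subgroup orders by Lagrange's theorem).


Lagrange's theorem: |H| divides |G|
|G| = 43
Divisors of 43: 1, 43

Possible subgroup orders: {1, 43}


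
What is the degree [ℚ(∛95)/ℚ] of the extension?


∛95 has minimal polynomial x³ - 95 (irreducible over ℚ since 95 is not a perfect cube)

[ℚ(∛95)/ℚ] = 3


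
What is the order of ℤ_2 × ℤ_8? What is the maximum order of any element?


|ℤ_2 × ℤ_8| = 2 × 8 = 16
Max element order = lcm(2,8) = 8
Cyclic? No (gcd=2)

|ℤ_2×ℤ_8| = 16, max element order = 8


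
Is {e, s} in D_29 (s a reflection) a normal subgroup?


H = {e, s} in D_29 (s a reflection)
r·s·r⁻¹ = sr⁻² ≠ s for n ≥ 3, so {e, s} is not closed under conjugation

No, not a normal subgroup


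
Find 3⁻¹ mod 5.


Use the extended Euclidean algorithm to write 1 = 3·s + 5·t; then s mod 5 is the inverse.
Euclidean algorithm:
  3 = 0·5 + 3
  5 = 1·3 + 2
  3 = 1·2 + 1
  2 = 2·1 + 0
gcd(3,5) = 1
Back-substitution gives: 3·(2) + 5·(-1) = 1
So 3⁻¹ ≡ 2 ≡ 2 (mod 5)
Check: 3 × 2 = 6 ≡ 1 (mod 5) ✓

3⁻¹ ≡ 2 (mod 5)


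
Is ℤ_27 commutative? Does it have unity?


ℤ_27 is a commutative ring with unity 1; 27 = 3×9 is composite, so 3·9 ≡ 0 gives zero divisors (not an integral domain)
Commutative: Yes
Integral domain: No
Has unity: Yes

ℤ_27: Commutative=Yes, Unity=Yes


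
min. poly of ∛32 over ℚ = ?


∛32 satisfies x³ - 32 = 0, irreducible over ℚ (no rational root; 32 is not a perfect cube)

Minimal polynomial: x³ - 32


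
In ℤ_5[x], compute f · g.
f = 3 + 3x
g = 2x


Expand and collect like terms; reduce coefficients mod 5:
x^0: 3·0 = 0 ≡ 0 (mod 5)
x^1: 3·2 + 3·0 = 6 ≡ 1 (mod 5)
x^2: 3·2 = 6 ≡ 1 (mod 5)
Result: x + x^2

f · g = x + x^2


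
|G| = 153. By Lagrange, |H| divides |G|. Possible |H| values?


Lagrange's theorem: |H| divides |G|
|G| = 153
Divisors of 153: 1, 3, 9, 17, 51, 153

Possible subgroup orders: {1, 3, 9, 17, 51, 153}


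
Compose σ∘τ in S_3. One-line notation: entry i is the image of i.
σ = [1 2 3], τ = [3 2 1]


σ∘τ: apply τ first, then σ
1 →τ 3 →σ 3
2 →τ 2 →σ 2
3 →τ 1 →σ 1

σ∘τ = [3 2 1]


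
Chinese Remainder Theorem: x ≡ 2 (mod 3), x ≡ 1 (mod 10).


m₁ = 3, m₂ = 10, gcd = 1, so CRT applies. M = m₁·m₂ = 30
Let M₁ = M/m₁ = 10, M₂ = M/m₂ = 3
Find y₁ ≡ M₁⁻¹ (mod m₁): 10⁻¹ ≡ 1 (mod 3)
Find y₂ ≡ M₂⁻¹ (mod m₂): 3⁻¹ ≡ 7 (mod 10)
x = a₁·M₁·y₁ + a₂·M₂·y₂ = 2·10·1 + 1·3·7 = 41
Reduce mod 30: x ≡ 11
Check: 11 mod 3 = 2 ✓, 11 mod 10 = 1 ✓

x ≡ 11 (mod 30)


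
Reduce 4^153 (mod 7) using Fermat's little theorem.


Fermat's little theorem: if p is prime and gcd(a,p)=1, then a^(p-1) ≡ 1 (mod p)
p = 7 is prime, gcd(4,7) = 1
Reduce exponent: 153 mod 6 = 3
So 4^153 ≡ 4^3 (mod 7)
4^3 mod 7 = 1

4^153 ≡ 1 (mod 7)


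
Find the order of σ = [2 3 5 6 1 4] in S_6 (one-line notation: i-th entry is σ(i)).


Cycle decomposition: (1 2 3 5) (4 6)
Cycle lengths: 4, 2
Order = lcm(4, 2) = 4

ord(σ) = 4


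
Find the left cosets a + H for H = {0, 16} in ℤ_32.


H = {0, 16}, |H| = 2
Number of cosets = |G|/|H| = 32/2 = 16
0 + H = {0, 16}
1 + H = {1, 17}
2 + H = {2, 18}
3 + H = {3, 19}
4 + H = {4, 20}
5 + H = {5, 21}
6 + H = {6, 22}
7 + H = {7, 23}
8 + H = {8, 24}
9 + H = {9, 25}
10 + H = {10, 26}
11 + H = {11, 27}
12 + H = {12, 28}
13 + H = {13, 29}
14 + H = {14, 30}
15 + H = {15, 31}

Cosets: 0+H={0,16}; 1+H={1,17}; 2+H={2,18}; 3+H={3,19}; 4+H={4,20}; 5+H={5,21}; 6+H={6,22}; 7+H={7,23}; 8+H={8,24}; 9+H={9,25}; 10+H={10,26}; 11+H={11,27}; 12+H={12,28}; 13+H={13,29}; 14+H={14,30}; 15+H={15,31}


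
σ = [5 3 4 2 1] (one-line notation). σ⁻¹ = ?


To find σ⁻¹, swap domain and range:
σ(1) = 5 → σ⁻¹(5) = 1
σ(2) = 3 → σ⁻¹(3) = 2
σ(3) = 4 → σ⁻¹(4) = 3
σ(4) = 2 → σ⁻¹(2) = 4
σ(5) = 1 → σ⁻¹(1) = 5

σ⁻¹ = [5 4 2 3 1]


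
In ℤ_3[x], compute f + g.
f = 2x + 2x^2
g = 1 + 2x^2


Add coefficients mod 3:
x^0: 0 + 1 = 1 (mod 3)
x^1: 2 + 0 = 2 (mod 3)
x^2: 2 + 2 = 1 (mod 3)
Result: 1 + 2x + x^2

f + g = 1 + 2x + x^2


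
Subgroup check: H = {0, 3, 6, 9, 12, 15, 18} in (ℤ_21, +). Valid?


Subgroup test for H = {0, 3, 6, 9, 12, 15, 18} in (ℤ_21, +):
(1) 0 ∈ H? Yes
(2) Closure: for all a,b ∈ H, (a+b) mod 21 ∈ H? Yes
(3) Inverses: for all a ∈ H, -a mod 21 ∈ H? Yes

Yes, H is a subgroup of ℤ_21


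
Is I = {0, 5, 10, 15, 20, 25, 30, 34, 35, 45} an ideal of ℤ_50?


Check ideal conditions for I = {0, 5, 10, 15, 20, 25, 30, 34, 35, 45} in ℤ_50:
(1) I is an additive subgroup? No
(2) For r ∈ ℤ_50 and a ∈ I: r·a ∈ I? No  [counterexample: r=2, a=20, r·a mod 50 = 40 ∉ I]

No, I is not an ideal of ℤ_50


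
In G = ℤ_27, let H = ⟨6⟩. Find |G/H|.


|⟨6⟩| = n / gcd(6, 27) = 27 / 3 = 9
H is normal (ℤ_27 is abelian).
|G/H| = |G| / |H| = 27 / 9 = 3

|G/H| = 3


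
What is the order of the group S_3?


|S_n| = n! (number of permutations of n symbols)
|S_3| = 3! = 6

|S_3| = 6


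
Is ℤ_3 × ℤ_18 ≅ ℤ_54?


Comparing ℤ_3 × ℤ_18 and ℤ_54:
gcd(3,18) = 3 ≠ 1. Max element order in ℤ_3×ℤ_18 is lcm(3,18) = 18 < 54, so it has no element of order 54

No, ℤ_3 × ℤ_18 ≇ ℤ_54


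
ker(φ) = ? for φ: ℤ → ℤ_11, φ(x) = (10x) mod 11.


Kernel = preimage of identity
ker(φ) = {x ∈ ℤ : 10x ≡ 0 (mod 11)}. gcd(10,11) = 1, so 10x ≡ 0 (mod 11) ⟺ x ≡ 0 (mod 11/1 = 11). Hence ker(φ) = 11ℤ

ker(φ) = 11ℤ


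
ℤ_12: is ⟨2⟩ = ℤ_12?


g generates ℤ_n iff gcd(g, n) = 1
gcd(2, 12) = 2
Since gcd = 2 ≠ 1, ⟨2⟩ has order 6 < 12, so 2 is not a generator.

No, 2 does not generate ℤ_12


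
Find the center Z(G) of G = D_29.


Z(G) = {g ∈ G | gx = xg for all x ∈ G}
For odd n, Z(D_n) = {e}: no nontrivial rotation commutes with all reflections

Z(D_29) = {e}


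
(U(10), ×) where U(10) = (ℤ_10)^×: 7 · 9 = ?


Operation: multiplication mod 10
7 · 9 = (a × b) mod 10 with a = 7, b = 9

7 · 9 = 3


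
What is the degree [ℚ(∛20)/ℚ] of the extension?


∛20 has minimal polynomial x³ - 20 (irreducible over ℚ since 20 is not a perfect cube)

[ℚ(∛20)/ℚ] = 3


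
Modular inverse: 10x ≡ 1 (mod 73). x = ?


Use the extended Euclidean algorithm to write 1 = 10·s + 73·t; then s mod 73 is the inverse.
Euclidean algorithm:
  10 = 0·73 + 10
  73 = 7·10 + 3
  10 = 3·3 + 1
  3 = 3·1 + 0
gcd(10,73) = 1
Back-substitution gives: 10·(22) + 73·(-3) = 1
So 10⁻¹ ≡ 22 ≡ 22 (mod 73)
Check: 10 × 22 = 220 ≡ 1 (mod 73) ✓

10⁻¹ ≡ 22 (mod 73)


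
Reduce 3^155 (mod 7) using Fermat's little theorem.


Fermat's little theorem: if p is prime and gcd(a,p)=1, then a^(p-1) ≡ 1 (mod p)
p = 7 is prime, gcd(3,7) = 1
Reduce exponent: 155 mod 6 = 5
So 3^155 ≡ 3^5 (mod 7)
3^5 mod 7 = 5

3^155 ≡ 5 (mod 7)


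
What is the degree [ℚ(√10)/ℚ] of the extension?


√10 has minimal polynomial x² - 10 (irreducible over ℚ since 10 is squarefree)

[ℚ(√10)/ℚ] = 2


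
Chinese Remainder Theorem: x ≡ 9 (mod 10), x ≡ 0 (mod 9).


m₁ = 10, m₂ = 9, gcd = 1, so CRT applies. M = m₁·m₂ = 90
Let M₁ = M/m₁ = 9, M₂ = M/m₂ = 10
Find y₁ ≡ M₁⁻¹ (mod m₁): 9⁻¹ ≡ 9 (mod 10)
Find y₂ ≡ M₂⁻¹ (mod m₂): 10⁻¹ ≡ 1 (mod 9)
x = a₁·M₁·y₁ + a₂·M₂·y₂ = 9·9·9 + 0·10·1 = 729
Reduce mod 90: x ≡ 9
Check: 9 mod 10 = 9 ✓, 9 mod 9 = 0 ✓

x ≡ 9 (mod 90)


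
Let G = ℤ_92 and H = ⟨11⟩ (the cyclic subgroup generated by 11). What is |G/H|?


|⟨11⟩| = n / gcd(11, 92) = 92 / 1 = 92
H is normal (ℤ_92 is abelian).
|G/H| = |G| / |H| = 92 / 92 = 1

|G/H| = 1


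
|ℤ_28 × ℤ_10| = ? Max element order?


|ℤ_28 × ℤ_10| = 28 × 10 = 280
Max element order = lcm(28,10) = 140
Cyclic? No (gcd=2)

|ℤ_28×ℤ_10| = 280, max element order = 140


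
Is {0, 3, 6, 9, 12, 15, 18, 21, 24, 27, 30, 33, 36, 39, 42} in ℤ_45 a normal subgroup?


H = {0, 3, 6, 9, 12, 15, 18, 21, 24, 27, 30, 33, 36, 39, 42} in ℤ_45
ℤ_45 is abelian; every subgroup of an abelian group is normal

Yes, normal subgroup


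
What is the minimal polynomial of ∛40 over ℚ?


∛40 satisfies x³ - 40 = 0, irreducible over ℚ (no rational root; 40 is not a perfect cube)

Minimal polynomial: x³ - 40


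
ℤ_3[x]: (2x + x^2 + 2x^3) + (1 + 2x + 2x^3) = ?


Add coefficients mod 3:
x^0: 0 + 1 = 1 (mod 3)
x^1: 2 + 2 = 1 (mod 3)
x^2: 1 + 0 = 1 (mod 3)
x^3: 2 + 2 = 1 (mod 3)
Result: 1 + x + x^2 + x^3

f + g = 1 + x + x^2 + x^3


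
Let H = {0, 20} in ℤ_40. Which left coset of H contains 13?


13 + H = {13 + h (mod 40) : h ∈ H}
13+0=13, 13+20=33

13 + H = {13, 33}


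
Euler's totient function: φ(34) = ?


Factor n: 34 = 2 × 17
φ(n) = n · ∏(1 - 1/p) over distinct primes p | n
φ(34) = 34 · (1 - 1/2) · (1 - 1/17) = 16

φ(34) = 16


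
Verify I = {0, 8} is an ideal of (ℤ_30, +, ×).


Check ideal conditions for I = {0, 8} in ℤ_30:
(1) I is an additive subgroup? No
(2) For r ∈ ℤ_30 and a ∈ I: r·a ∈ I? No  [counterexample: r=2, a=8, r·a mod 30 = 16 ∉ I]

No, I is not an ideal of ℤ_30


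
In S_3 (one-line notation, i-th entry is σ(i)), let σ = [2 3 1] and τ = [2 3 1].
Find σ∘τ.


σ∘τ: apply τ first, then σ
1 →τ 2 →σ 3
2 →τ 3 →σ 1
3 →τ 1 →σ 2

σ∘τ = [3 1 2]


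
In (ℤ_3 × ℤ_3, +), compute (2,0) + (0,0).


Operation: componentwise addition mod (3, 3)
(2,0) + (0,0) = ((a₁+b₁) mod 3, (a₂+b₂) mod 3) with a = (2,0), b = (0,0)

(2,0) + (0,0) = (2,0)


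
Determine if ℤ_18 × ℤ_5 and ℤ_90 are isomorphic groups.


Comparing ℤ_18 × ℤ_5 and ℤ_90:
gcd(18,5) = 1, so ℤ_18 × ℤ_5 ≅ ℤ_90 (CRT)

Yes, ℤ_18 × ℤ_5 ≅ ℤ_90


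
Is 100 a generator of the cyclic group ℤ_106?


g generates ℤ_n iff gcd(g, n) = 1
gcd(100, 106) = 2
Since gcd = 2 ≠ 1, ⟨100⟩ has order 53 < 106, so 100 is not a generator.

No, 100 does not generate ℤ_106


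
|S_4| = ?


|S_n| = n! (number of permutations of n symbols)
|S_4| = 4! = 24

|S_4| = 24


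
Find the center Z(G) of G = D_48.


Z(G) = {g ∈ G | gx = xg for all x ∈ G}
For even n, Z(D_n) = {e, r^(n/2)}: the 180° rotation r^24 commutes with every reflection and rotation

Z(D_48) = {e, r^24}


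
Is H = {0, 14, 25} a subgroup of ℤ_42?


Subgroup test for H = {0, 14, 25} in (ℤ_42, +):
(1) 0 ∈ H? Yes
(2) Closure: for all a,b ∈ H, (a+b) mod 42 ∈ H? No  [counterexample: 14 + 14 = 28 ∉ H]
(3) Inverses: for all a ∈ H, -a mod 42 ∈ H? No

No, H is not a subgroup of ℤ_42


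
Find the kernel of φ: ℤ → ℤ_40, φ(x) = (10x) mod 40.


Kernel = preimage of identity
ker(φ) = {x ∈ ℤ : 10x ≡ 0 (mod 40)}. gcd(10,40) = 10, so 10x ≡ 0 (mod 40) ⟺ x ≡ 0 (mod 40/10 = 4). Hence ker(φ) = 4ℤ

ker(φ) = 4ℤ


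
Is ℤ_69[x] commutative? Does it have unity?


ℤ_69 has zero divisors (3·23 ≡ 0), and these lift to constant zero divisors in ℤ_69[x]; so not an integral domain
Commutative: Yes
Integral domain: No
Has unity: Yes

ℤ_69[x]: Commutative=Yes, Unity=Yes


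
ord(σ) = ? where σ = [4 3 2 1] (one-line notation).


Cycle decomposition: (1 4) (2 3)
Cycle lengths: 2, 2
Order = lcm(2, 2) = 2

ord(σ) = 2


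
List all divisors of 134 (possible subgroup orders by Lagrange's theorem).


Lagrange's theorem: |H| divides |G|
|G| = 134
Divisors of 134: 1, 2, 67, 134

Possible subgroup orders: {1, 2, 67, 134}


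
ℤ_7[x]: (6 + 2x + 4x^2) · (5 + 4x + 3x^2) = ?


Expand and collect like terms; reduce coefficients mod 7:
x^0: 6·5 = 30 ≡ 2 (mod 7)
x^1: 6·4 + 2·5 = 34 ≡ 6 (mod 7)
x^2: 6·3 + 2·4 + 4·5 = 46 ≡ 4 (mod 7)
x^3: 2·3 + 4·4 = 22 ≡ 1 (mod 7)
x^4: 4·3 = 12 ≡ 5 (mod 7)
Result: 2 + 6x + 4x^2 + x^3 + 5x^4

f · g = 2 + 6x + 4x^2 + x^3 + 5x^4


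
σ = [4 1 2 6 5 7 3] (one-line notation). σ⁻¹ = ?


To find σ⁻¹, swap domain and range:
σ(1) = 4 → σ⁻¹(4) = 1
σ(2) = 1 → σ⁻¹(1) = 2
σ(3) = 2 → σ⁻¹(2) = 3
σ(4) = 6 → σ⁻¹(6) = 4
σ(5) = 5 → σ⁻¹(5) = 5
σ(6) = 7 → σ⁻¹(7) = 6
σ(7) = 3 → σ⁻¹(3) = 7

σ⁻¹ = [2 3 7 1 5 4 6]


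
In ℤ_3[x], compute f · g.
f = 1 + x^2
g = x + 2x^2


Expand and collect like terms; reduce coefficients mod 3:
x^0: 1·0 = 0 ≡ 0 (mod 3)
x^1: 1·1 + 0·0 = 1 ≡ 1 (mod 3)
x^2: 1·2 + 0·1 + 1·0 = 2 ≡ 2 (mod 3)
x^3: 0·2 + 1·1 = 1 ≡ 1 (mod 3)
x^4: 1·2 = 2 ≡ 2 (mod 3)
Result: x + 2x^2 + x^3 + 2x^4

f · g = x + 2x^2 + x^3 + 2x^4


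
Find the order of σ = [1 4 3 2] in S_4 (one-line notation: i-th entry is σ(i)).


Cycle decomposition: (2 4)
Cycle lengths: 2
Order = lcm(2) = 2

ord(σ) = 2


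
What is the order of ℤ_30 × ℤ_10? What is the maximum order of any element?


|ℤ_30 × ℤ_10| = 30 × 10 = 300
Max element order = lcm(30,10) = 30
Cyclic? No (gcd=10)

|ℤ_30×ℤ_10| = 300, max element order = 30


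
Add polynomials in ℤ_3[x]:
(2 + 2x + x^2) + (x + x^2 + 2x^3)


Add coefficients mod 3:
x^0: 2 + 0 = 2 (mod 3)
x^1: 2 + 1 = 0 (mod 3)
x^2: 1 + 1 = 2 (mod 3)
x^3: 0 + 2 = 2 (mod 3)
Result: 2 + 2x^2 + 2x^3

f + g = 2 + 2x^2 + 2x^3


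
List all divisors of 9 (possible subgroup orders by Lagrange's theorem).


Lagrange's theorem: |H| divides |G|
|G| = 9
Divisors of 9: 1, 3, 9

Possible subgroup orders: {1, 3, 9}


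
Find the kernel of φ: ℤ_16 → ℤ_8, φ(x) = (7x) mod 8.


Kernel = preimage of identity
ker(φ) = {x ∈ ℤ_16 : 7x ≡ 0 (mod 8)}. Since 8 | 16, φ is well-defined. The kernel is the cyclic subgroup ⟨8⟩ of ℤ_16 (order 2), i.e. {0, 8}

ker(φ) = {0, 8}


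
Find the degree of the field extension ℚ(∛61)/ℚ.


∛61 has minimal polynomial x³ - 61 (irreducible over ℚ since 61 is not a perfect cube)

[ℚ(∛61)/ℚ] = 3


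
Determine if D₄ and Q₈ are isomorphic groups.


Comparing D₄ and Q₈:
D₄ has 5 elements of order 2; Q₈ has only 1

No, D₄ ≇ Q₈


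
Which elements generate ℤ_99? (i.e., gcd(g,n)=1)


g generates ℤ_n iff gcd(g,n) = 1
Prime factors of 99: 3, 11
Generators are g ∈ {1,...,98} not divisible by any of these primes.
Generators: {1, 2, 4, 5, 7, 8, 10, 13, 14, 16, 17, 19, 20, 23, 25, 26, 28, 29, 31, 32, 34, 35, 37, 38, 40, 41, 43, 46, 47, 49, 50, 52, 53, 56, 58, 59, 61, 62, 64, 65, 67, 68, 70, 71, 73, 74, 76, 79, 80, 82, 83, 85, 86, 89, 91, 92, 94, 95, 97, 98}
Number of generators = φ(99) = 60

Generators of ℤ_99 = {1, 2, 4, 5, 7, 8, 10, 13, 14, 16, 17, 19, 20, 23, 25, 26, 28, 29, 31, 32, 34, 35, 37, 38, 40, 41, 43, 46, 47, 49, 50, 52, 53, 56, 58, 59, 61, 62, 64, 65, 67, 68, 70, 71, 73, 74, 76, 79, 80, 82, 83, 85, 86, 89, 91, 92, 94, 95, 97, 98}


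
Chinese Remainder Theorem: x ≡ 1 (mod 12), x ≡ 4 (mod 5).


m₁ = 12, m₂ = 5, gcd = 1, so CRT applies. M = m₁·m₂ = 60
Let M₁ = M/m₁ = 5, M₂ = M/m₂ = 12
Find y₁ ≡ M₁⁻¹ (mod m₁): 5⁻¹ ≡ 5 (mod 12)
Find y₂ ≡ M₂⁻¹ (mod m₂): 12⁻¹ ≡ 3 (mod 5)
x = a₁·M₁·y₁ + a₂·M₂·y₂ = 1·5·5 + 4·12·3 = 169
Reduce mod 60: x ≡ 49
Check: 49 mod 12 = 1 ✓, 49 mod 5 = 4 ✓

x ≡ 49 (mod 60)


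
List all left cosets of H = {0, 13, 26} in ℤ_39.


H = {0, 13, 26}, |H| = 3
Number of cosets = |G|/|H| = 39/3 = 13
0 + H = {0, 13, 26}
1 + H = {1, 14, 27}
2 + H = {2, 15, 28}
3 + H = {3, 16, 29}
4 + H = {4, 17, 30}
5 + H = {5, 18, 31}
6 + H = {6, 19, 32}
7 + H = {7, 20, 33}
8 + H = {8, 21, 34}
9 + H = {9, 22, 35}
10 + H = {10, 23, 36}
11 + H = {11, 24, 37}
12 + H = {12, 25, 38}

Cosets: 0+H={0,13,26}; 1+H={1,14,27}; 2+H={2,15,28}; 3+H={3,16,29}; 4+H={4,17,30}; 5+H={5,18,31}; 6+H={6,19,32}; 7+H={7,20,33}; 8+H={8,21,34}; 9+H={9,22,35}; 10+H={10,23,36}; 11+H={11,24,37}; 12+H={12,25,38}


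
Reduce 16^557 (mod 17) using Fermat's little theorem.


Fermat's little theorem: if p is prime and gcd(a,p)=1, then a^(p-1) ≡ 1 (mod p)
p = 17 is prime, gcd(16,17) = 1
Reduce exponent: 557 mod 16 = 13
So 16^557 ≡ 16^13 (mod 17)
16^13 mod 17 = 16

16^557 ≡ 16 (mod 17)


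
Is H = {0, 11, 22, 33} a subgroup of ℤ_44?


Subgroup test for H = {0, 11, 22, 33} in (ℤ_44, +):
(1) 0 ∈ H? Yes
(2) Closure: for all a,b ∈ H, (a+b) mod 44 ∈ H? Yes
(3) Inverses: for all a ∈ H, -a mod 44 ∈ H? Yes

Yes, H is a subgroup of ℤ_44


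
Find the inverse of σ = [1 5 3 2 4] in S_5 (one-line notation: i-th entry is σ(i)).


To find σ⁻¹, swap domain and range:
σ(1) = 1 → σ⁻¹(1) = 1
σ(2) = 5 → σ⁻¹(5) = 2
σ(3) = 3 → σ⁻¹(3) = 3
σ(4) = 2 → σ⁻¹(2) = 4
σ(5) = 4 → σ⁻¹(4) = 5

σ⁻¹ = [1 4 3 5 2]


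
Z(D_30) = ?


Z(G) = {g ∈ G | gx = xg for all x ∈ G}
For even n, Z(D_n) = {e, r^(n/2)}: the 180° rotation r^15 commutes with every reflection and rotation

Z(D_30) = {e, r^15}


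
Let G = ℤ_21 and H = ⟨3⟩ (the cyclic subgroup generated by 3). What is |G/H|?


|⟨3⟩| = n / gcd(3, 21) = 21 / 3 = 7
H is normal (ℤ_21 is abelian).
|G/H| = |G| / |H| = 21 / 7 = 3

|G/H| = 3


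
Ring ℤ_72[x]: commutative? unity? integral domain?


ℤ_72 has zero divisors (2·36 ≡ 0), and these lift to constant zero divisors in ℤ_72[x]; so not an integral domain
Commutative: Yes
Integral domain: No
Has unity: Yes

ℤ_72[x]: Commutative=Yes, Unity=Yes


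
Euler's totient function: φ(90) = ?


Factor n: 90 = 2 × 3^2 × 5
φ(n) = n · ∏(1 - 1/p) over distinct primes p | n
φ(90) = 90 · (1 - 1/2) · (1 - 1/3) · (1 - 1/5) = 24

φ(90) = 24


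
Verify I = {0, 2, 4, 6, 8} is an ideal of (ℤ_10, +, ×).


Check ideal conditions for I = {0, 2, 4, 6, 8} in ℤ_10:
(1) I is an additive subgroup? Yes
(2) For r ∈ ℤ_10 and a ∈ I: r·a ∈ I? Yes

Yes, I is an ideal of ℤ_10


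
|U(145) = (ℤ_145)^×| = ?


U(n) is the group of units mod n; |U(n)| = φ(n)
|U(145)| = φ(145) = 112

|U(145) = (ℤ_145)^×| = 112


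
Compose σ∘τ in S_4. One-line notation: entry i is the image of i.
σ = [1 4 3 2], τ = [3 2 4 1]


σ∘τ: apply τ first, then σ
1 →τ 3 →σ 3
2 →τ 2 →σ 4
3 →τ 4 →σ 2
4 →τ 1 →σ 1

σ∘τ = [3 4 2 1]


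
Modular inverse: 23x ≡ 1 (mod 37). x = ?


Use the extended Euclidean algorithm to write 1 = 23·s + 37·t; then s mod 37 is the inverse.
Euclidean algorithm:
  23 = 0·37 + 23
  37 = 1·23 + 14
  23 = 1·14 + 9
  14 = 1·9 + 5
  9 = 1·5 + 4
  5 = 1·4 + 1
  4 = 4·1 + 0
gcd(23,37) = 1
Back-substitution gives: 23·(-8) + 37·(5) = 1
So 23⁻¹ ≡ -8 ≡ 29 (mod 37)
Check: 23 × 29 = 667 ≡ 1 (mod 37) ✓

23⁻¹ ≡ 29 (mod 37)


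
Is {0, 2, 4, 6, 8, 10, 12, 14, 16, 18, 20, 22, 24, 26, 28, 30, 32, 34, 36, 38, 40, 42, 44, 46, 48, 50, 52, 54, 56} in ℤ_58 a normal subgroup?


H = {0, 2, 4, 6, 8, 10, 12, 14, 16, 18, 20, 22, 24, 26, 28, 30, 32, 34, 36, 38, 40, 42, 44, 46, 48, 50, 52, 54, 56} in ℤ_58
ℤ_58 is abelian; every subgroup of an abelian group is normal

Yes, normal subgroup


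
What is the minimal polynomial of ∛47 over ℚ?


∛47 satisfies x³ - 47 = 0, irreducible over ℚ (no rational root; 47 is not a perfect cube)

Minimal polynomial: x³ - 47


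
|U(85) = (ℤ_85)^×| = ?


U(n) is the group of units mod n; |U(n)| = φ(n)
|U(85)| = φ(85) = 64

|U(85) = (ℤ_85)^×| = 64


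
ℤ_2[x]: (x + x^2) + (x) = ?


Add coefficients mod 2:
x^0: 0 + 0 = 0 (mod 2)
x^1: 1 + 1 = 0 (mod 2)
x^2: 1 + 0 = 1 (mod 2)
Result: x^2

f + g = x^2


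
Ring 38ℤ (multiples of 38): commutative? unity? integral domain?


38ℤ is a commutative ring under +,× but has no multiplicative identity (1 ∉ 38ℤ); it has no zero divisors, but without unity it is not an integral domain
Commutative: Yes
Integral domain: No
Has unity: No

38ℤ (multiples of 38): Commutative=Yes, Unity=No


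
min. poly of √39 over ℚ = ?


√39 satisfies x² - 39 = 0, irreducible over ℚ since 39 is squarefree

Minimal polynomial: x² - 39


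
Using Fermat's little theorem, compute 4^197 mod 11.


Fermat's little theorem: if p is prime and gcd(a,p)=1, then a^(p-1) ≡ 1 (mod p)
p = 11 is prime, gcd(4,11) = 1
Reduce exponent: 197 mod 10 = 7
So 4^197 ≡ 4^7 (mod 11)
4^7 mod 11 = 5

4^197 ≡ 5 (mod 11)


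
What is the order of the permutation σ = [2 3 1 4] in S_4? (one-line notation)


Cycle decomposition: (1 2 3)
Cycle lengths: 3
Order = lcm(3) = 3

ord(σ) = 3


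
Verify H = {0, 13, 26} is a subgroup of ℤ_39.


Subgroup test for H = {0, 13, 26} in (ℤ_39, +):
(1) 0 ∈ H? Yes
(2) Closure: for all a,b ∈ H, (a+b) mod 39 ∈ H? Yes
(3) Inverses: for all a ∈ H, -a mod 39 ∈ H? Yes

Yes, H is a subgroup of ℤ_39


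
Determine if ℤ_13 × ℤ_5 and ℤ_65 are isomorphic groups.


Comparing ℤ_13 × ℤ_5 and ℤ_65:
gcd(13,5) = 1, so ℤ_13 × ℤ_5 ≅ ℤ_65 (CRT)

Yes, ℤ_13 × ℤ_5 ≅ ℤ_65


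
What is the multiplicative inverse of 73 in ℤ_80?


Use the extended Euclidean algorithm to write 1 = 73·s + 80·t; then s mod 80 is the inverse.
Euclidean algorithm:
  73 = 0·80 + 73
  80 = 1·73 + 7
  73 = 10·7 + 3
  7 = 2·3 + 1
  3 = 3·1 + 0
gcd(73,80) = 1
Back-substitution gives: 73·(-23) + 80·(21) = 1
So 73⁻¹ ≡ -23 ≡ 57 (mod 80)
Check: 73 × 57 = 4161 ≡ 1 (mod 80) ✓

73⁻¹ ≡ 57 (mod 80)


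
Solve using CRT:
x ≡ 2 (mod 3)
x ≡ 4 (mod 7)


m₁ = 3, m₂ = 7, gcd = 1, so CRT applies. M = m₁·m₂ = 21
Let M₁ = M/m₁ = 7, M₂ = M/m₂ = 3
Find y₁ ≡ M₁⁻¹ (mod m₁): 7⁻¹ ≡ 1 (mod 3)
Find y₂ ≡ M₂⁻¹ (mod m₂): 3⁻¹ ≡ 5 (mod 7)
x = a₁·M₁·y₁ + a₂·M₂·y₂ = 2·7·1 + 4·3·5 = 74
Reduce mod 21: x ≡ 11
Check: 11 mod 3 = 2 ✓, 11 mod 7 = 4 ✓

x ≡ 11 (mod 21)


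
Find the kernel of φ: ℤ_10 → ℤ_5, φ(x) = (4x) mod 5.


Kernel = preimage of identity
ker(φ) = {x ∈ ℤ_10 : 4x ≡ 0 (mod 5)}. Since 5 | 10, φ is well-defined. The kernel is the cyclic subgroup ⟨5⟩ of ℤ_10 (order 2), i.e. {0, 5}

ker(φ) = {0, 5}


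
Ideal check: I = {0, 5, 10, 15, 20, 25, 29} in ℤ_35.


Check ideal conditions for I = {0, 5, 10, 15, 20, 25, 29} in ℤ_35:
(1) I is an additive subgroup? No
(2) For r ∈ ℤ_35 and a ∈ I: r·a ∈ I? No  [counterexample: r=2, a=15, r·a mod 35 = 30 ∉ I]

No, I is not an ideal of ℤ_35


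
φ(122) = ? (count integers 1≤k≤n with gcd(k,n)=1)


Factor n: 122 = 2 × 61
φ(n) = n · ∏(1 - 1/p) over distinct primes p | n
φ(122) = 122 · (1 - 1/2) · (1 - 1/61) = 60

φ(122) = 60


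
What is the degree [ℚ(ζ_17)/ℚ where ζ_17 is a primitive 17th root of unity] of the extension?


[ℚ(ζ_n):ℚ] = deg Φ_n(x) = φ(n). Here φ(17) = 16

[ℚ(ζ_17)/ℚ where ζ_17 is a primitive 17th root of unity] = 16


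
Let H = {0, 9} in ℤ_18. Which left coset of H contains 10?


10 + H = {10 + h (mod 18) : h ∈ H}
10+0=10, 10+9=1
10 + H = {1, 10} = 1 + H

10 + H = {1, 10}


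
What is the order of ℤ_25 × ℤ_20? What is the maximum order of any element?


|ℤ_25 × ℤ_20| = 25 × 20 = 500
Max element order = lcm(25,20) = 100
Cyclic? No (gcd=5)

|ℤ_25×ℤ_20| = 500, max element order = 100


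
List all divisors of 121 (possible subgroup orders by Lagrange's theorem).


Lagrange's theorem: |H| divides |G|
|G| = 121
Divisors of 121: 1, 11, 121

Possible subgroup orders: {1, 11, 121}


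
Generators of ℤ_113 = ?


g generates ℤ_n iff gcd(g,n) = 1
Prime factors of 113: 113
Generators are g ∈ {1,...,112} not divisible by any of these primes.
Generators: {1, 2, 3, 4, 5, 6, 7, 8, 9, 10, 11, 12, 13, 14, 15, 16, 17, 18, 19, 20, 21, 22, 23, 24, 25, 26, 27, 28, 29, 30, 31, 32, 33, 34, 35, 36, 37, 38, 39, 40, 41, 42, 43, 44, 45, 46, 47, 48, 49, 50, 51, 52, 53, 54, 55, 56, 57, 58, 59, 60, 61, 62, 63, 64, 65, 66, 67, 68, 69, 70, 71, 72, 73, 74, 75, 76, 77, 78, 79, 80, 81, 82, 83, 84, 85, 86, 87, 88, 89, 90, 91, 92, 93, 94, 95, 96, 97, 98, 99, 100, 101, 102, 103, 104, 105, 106, 107, 108, 109, 110, 111, 112}
Number of generators = φ(113) = 112

Generators of ℤ_113 = {1, 2, 3, 4, 5, 6, 7, 8, 9, 10, 11, 12, 13, 14, 15, 16, 17, 18, 19, 20, 21, 22, 23, 24, 25, 26, 27, 28, 29, 30, 31, 32, 33, 34, 35, 36, 37, 38, 39, 40, 41, 42, 43, 44, 45, 46, 47, 48, 49, 50, 51, 52, 53, 54, 55, 56, 57, 58, 59, 60, 61, 62, 63, 64, 65, 66, 67, 68, 69, 70, 71, 72, 73, 74, 75, 76, 77, 78, 79, 80, 81, 82, 83, 84, 85, 86, 87, 88, 89, 90, 91, 92, 93, 94, 95, 96, 97, 98, 99, 100, 101, 102, 103, 104, 105, 106, 107, 108, 109, 110, 111, 112}


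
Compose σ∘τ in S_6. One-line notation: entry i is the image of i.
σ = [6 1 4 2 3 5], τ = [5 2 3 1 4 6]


σ∘τ: apply τ first, then σ
1 →τ 5 →σ 3
2 →τ 2 →σ 1
3 →τ 3 →σ 4
4 →τ 1 →σ 6
5 →τ 4 →σ 2
6 →τ 6 →σ 5

σ∘τ = [3 1 4 6 2 5]


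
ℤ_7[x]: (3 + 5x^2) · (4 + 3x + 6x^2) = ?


Expand and collect like terms; reduce coefficients mod 7:
x^0: 3·4 = 12 ≡ 5 (mod 7)
x^1: 3·3 + 0·4 = 9 ≡ 2 (mod 7)
x^2: 3·6 + 0·3 + 5·4 = 38 ≡ 3 (mod 7)
x^3: 0·6 + 5·3 = 15 ≡ 1 (mod 7)
x^4: 5·6 = 30 ≡ 2 (mod 7)
Result: 5 + 2x + 3x^2 + x^3 + 2x^4

f · g = 5 + 2x + 3x^2 + x^3 + 2x^4


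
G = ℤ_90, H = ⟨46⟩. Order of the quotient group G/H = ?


|⟨46⟩| = n / gcd(46, 90) = 90 / 2 = 45
H is normal (ℤ_90 is abelian).
|G/H| = |G| / |H| = 90 / 45 = 2

|G/H| = 2


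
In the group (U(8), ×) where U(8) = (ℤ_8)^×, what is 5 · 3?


Operation: multiplication mod 8
5 · 3 = (a × b) mod 8 with a = 5, b = 3

5 · 3 = 7


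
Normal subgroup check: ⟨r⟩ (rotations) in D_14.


H = ⟨r⟩ (rotations) in D_14
The rotation subgroup ⟨r⟩ has index 2 in D_14, so it is normal

Yes, normal subgroup


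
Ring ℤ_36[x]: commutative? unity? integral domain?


ℤ_36 has zero divisors (2·18 ≡ 0), and these lift to constant zero divisors in ℤ_36[x]; so not an integral domain
Commutative: Yes
Integral domain: No
Has unity: Yes

ℤ_36[x]: Commutative=Yes, Unity=Yes


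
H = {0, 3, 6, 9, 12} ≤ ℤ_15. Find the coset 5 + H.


5 + H = {5 + h (mod 15) : h ∈ H}
5+0=5, 5+3=8, 5+6=11, 5+9=14, 5+12=2
5 + H = {2, 5, 8, 11, 14} = 2 + H

5 + H = {2, 5, 8, 11, 14}


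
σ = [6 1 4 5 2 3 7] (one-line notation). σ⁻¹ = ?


To find σ⁻¹, swap domain and range:
σ(1) = 6 → σ⁻¹(6) = 1
σ(2) = 1 → σ⁻¹(1) = 2
σ(3) = 4 → σ⁻¹(4) = 3
σ(4) = 5 → σ⁻¹(5) = 4
σ(5) = 2 → σ⁻¹(2) = 5
σ(6) = 3 → σ⁻¹(3) = 6
σ(7) = 7 → σ⁻¹(7) = 7

σ⁻¹ = [2 5 6 3 4 1 7]


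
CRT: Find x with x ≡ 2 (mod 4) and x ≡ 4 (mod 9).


m₁ = 4, m₂ = 9, gcd = 1, so CRT applies. M = m₁·m₂ = 36
Let M₁ = M/m₁ = 9, M₂ = M/m₂ = 4
Find y₁ ≡ M₁⁻¹ (mod m₁): 9⁻¹ ≡ 1 (mod 4)
Find y₂ ≡ M₂⁻¹ (mod m₂): 4⁻¹ ≡ 7 (mod 9)
x = a₁·M₁·y₁ + a₂·M₂·y₂ = 2·9·1 + 4·4·7 = 130
Reduce mod 36: x ≡ 22
Check: 22 mod 4 = 2 ✓, 22 mod 9 = 4 ✓

x ≡ 22 (mod 36)


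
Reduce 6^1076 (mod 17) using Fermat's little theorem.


Fermat's little theorem: if p is prime and gcd(a,p)=1, then a^(p-1) ≡ 1 (mod p)
p = 17 is prime, gcd(6,17) = 1
Reduce exponent: 1076 mod 16 = 4
So 6^1076 ≡ 6^4 (mod 17)
6^4 mod 17 = 4

6^1076 ≡ 4 (mod 17)


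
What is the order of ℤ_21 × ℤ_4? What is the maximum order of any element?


|ℤ_21 × ℤ_4| = 21 × 4 = 84
Max element order = lcm(21,4) = 84
Cyclic? Yes (gcd=1)

|ℤ_21×ℤ_4| = 84, max element order = 84


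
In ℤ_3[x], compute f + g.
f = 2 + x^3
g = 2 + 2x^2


Add coefficients mod 3:
x^0: 2 + 2 = 1 (mod 3)
x^1: 0 + 0 = 0 (mod 3)
x^2: 0 + 2 = 2 (mod 3)
x^3: 1 + 0 = 1 (mod 3)
Result: 1 + 2x^2 + x^3

f + g = 1 + 2x^2 + x^3


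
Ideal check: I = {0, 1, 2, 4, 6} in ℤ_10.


Check ideal conditions for I = {0, 1, 2, 4, 6} in ℤ_10:
(1) I is an additive subgroup? No
(2) For r ∈ ℤ_10 and a ∈ I: r·a ∈ I? No  [counterexample: r=2, a=4, r·a mod 10 = 8 ∉ I]

No, I is not an ideal of ℤ_10


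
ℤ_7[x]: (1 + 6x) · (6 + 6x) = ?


Expand and collect like terms; reduce coefficients mod 7:
x^0: 1·6 = 6 ≡ 6 (mod 7)
x^1: 1·6 + 6·6 = 42 ≡ 0 (mod 7)
x^2: 6·6 = 36 ≡ 1 (mod 7)
Result: 6 + x^2

f · g = 6 + x^2


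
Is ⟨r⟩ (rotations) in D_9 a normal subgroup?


H = ⟨r⟩ (rotations) in D_9
The rotation subgroup ⟨r⟩ has index 2 in D_9, so it is normal

Yes, normal subgroup


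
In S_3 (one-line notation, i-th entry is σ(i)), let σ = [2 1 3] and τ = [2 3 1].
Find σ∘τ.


σ∘τ: apply τ first, then σ
1 →τ 2 →σ 1
2 →τ 3 →σ 3
3 →τ 1 →σ 2

σ∘τ = [1 3 2]


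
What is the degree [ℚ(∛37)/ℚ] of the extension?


∛37 has minimal polynomial x³ - 37 (irreducible over ℚ since 37 is not a perfect cube)

[ℚ(∛37)/ℚ] = 3


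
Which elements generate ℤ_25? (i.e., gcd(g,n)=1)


g generates ℤ_n iff gcd(g,n) = 1
Prime factors of 25: 5
Generators are g ∈ {1,...,24} not divisible by any of these primes.
Generators: {1, 2, 3, 4, 6, 7, 8, 9, 11, 12, 13, 14, 16, 17, 18, 19, 21, 22, 23, 24}
Number of generators = φ(25) = 20

Generators of ℤ_25 = {1, 2, 3, 4, 6, 7, 8, 9, 11, 12, 13, 14, 16, 17, 18, 19, 21, 22, 23, 24}


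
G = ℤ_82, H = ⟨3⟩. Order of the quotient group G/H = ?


|⟨3⟩| = n / gcd(3, 82) = 82 / 1 = 82
H is normal (ℤ_82 is abelian).
|G/H| = |G| / |H| = 82 / 82 = 1

|G/H| = 1


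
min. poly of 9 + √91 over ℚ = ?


Let α = 9 + √91. Then α - 9 = √91, so (α - 9)² = 91, giving α² - 18α - 10 = 0. Degree 2 and α ∉ ℚ, so this is the minimal polynomial.

Minimal polynomial: x² - 18x - 10


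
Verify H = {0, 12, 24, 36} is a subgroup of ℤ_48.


Subgroup test for H = {0, 12, 24, 36} in (ℤ_48, +):
(1) 0 ∈ H? Yes
(2) Closure: for all a,b ∈ H, (a+b) mod 48 ∈ H? Yes
(3) Inverses: for all a ∈ H, -a mod 48 ∈ H? Yes

Yes, H is a subgroup of ℤ_48


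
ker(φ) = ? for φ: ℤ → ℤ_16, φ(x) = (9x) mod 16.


Kernel = preimage of identity
ker(φ) = {x ∈ ℤ : 9x ≡ 0 (mod 16)}. gcd(9,16) = 1, so 9x ≡ 0 (mod 16) ⟺ x ≡ 0 (mod 16/1 = 16). Hence ker(φ) = 16ℤ

ker(φ) = 16ℤ


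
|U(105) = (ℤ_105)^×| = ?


U(n) is the group of units mod n; |U(n)| = φ(n)
|U(105)| = φ(105) = 48

|U(105) = (ℤ_105)^×| = 48


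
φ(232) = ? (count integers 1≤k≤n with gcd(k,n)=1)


Factor n: 232 = 2^3 × 29
φ(n) = n · ∏(1 - 1/p) over distinct primes p | n
φ(232) = 232 · (1 - 1/2) · (1 - 1/29) = 112

φ(232) = 112


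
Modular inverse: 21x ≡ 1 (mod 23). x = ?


Use the extended Euclidean algorithm to write 1 = 21·s + 23·t; then s mod 23 is the inverse.
Euclidean algorithm:
  21 = 0·23 + 21
  23 = 1·21 + 2
  21 = 10·2 + 1
  2 = 2·1 + 0
gcd(21,23) = 1
Back-substitution gives: 21·(11) + 23·(-10) = 1
So 21⁻¹ ≡ 11 ≡ 11 (mod 23)
Check: 21 × 11 = 231 ≡ 1 (mod 23) ✓

21⁻¹ ≡ 11 (mod 23)


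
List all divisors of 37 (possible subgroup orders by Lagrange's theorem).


Lagrange's theorem: |H| divides |G|
|G| = 37
Divisors of 37: 1, 37

Possible subgroup orders: {1, 37}


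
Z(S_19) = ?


Z(G) = {g ∈ G | gx = xg for all x ∈ G}
S_n is non-abelian for n ≥ 3; Z(S_19) is trivial

Z(S_19) = {e}


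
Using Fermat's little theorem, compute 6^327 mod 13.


Fermat's little theorem: if p is prime and gcd(a,p)=1, then a^(p-1) ≡ 1 (mod p)
p = 13 is prime, gcd(6,13) = 1
Reduce exponent: 327 mod 12 = 3
So 6^327 ≡ 6^3 (mod 13)
6^3 mod 13 = 8

6^327 ≡ 8 (mod 13)


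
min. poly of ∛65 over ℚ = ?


∛65 satisfies x³ - 65 = 0, irreducible over ℚ (no rational root; 65 is not a perfect cube)

Minimal polynomial: x³ - 65


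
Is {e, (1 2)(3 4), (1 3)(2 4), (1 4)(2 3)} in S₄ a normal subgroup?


H = {e, (1 2)(3 4), (1 3)(2 4), (1 4)(2 3)} in S₄
This is the Klein four-group V₄; it is normal in S₄ (it is a union of conjugacy classes)

Yes, normal subgroup


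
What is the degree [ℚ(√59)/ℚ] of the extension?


√59 has minimal polynomial x² - 59 (irreducible over ℚ since 59 is squarefree)

[ℚ(√59)/ℚ] = 2


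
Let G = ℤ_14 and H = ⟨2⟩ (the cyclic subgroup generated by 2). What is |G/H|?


|⟨2⟩| = n / gcd(2, 14) = 14 / 2 = 7
H is normal (ℤ_14 is abelian).
|G/H| = |G| / |H| = 14 / 7 = 2

|G/H| = 2


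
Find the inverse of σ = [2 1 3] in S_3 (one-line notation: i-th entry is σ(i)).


To find σ⁻¹, swap domain and range:
σ(1) = 2 → σ⁻¹(2) = 1
σ(2) = 1 → σ⁻¹(1) = 2
σ(3) = 3 → σ⁻¹(3) = 3

σ⁻¹ = [2 1 3]


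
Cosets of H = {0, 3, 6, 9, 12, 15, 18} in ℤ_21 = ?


H = {0, 3, 6, 9, 12, 15, 18}, |H| = 7
Number of cosets = |G|/|H| = 21/7 = 3
0 + H = {0, 3, 6, 9, 12, 15, 18}
1 + H = {1, 4, 7, 10, 13, 16, 19}
2 + H = {2, 5, 8, 11, 14, 17, 20}

Cosets: 0+H={0,3,6,9,12,15,18}; 1+H={1,4,7,10,13,16,19}; 2+H={2,5,8,11,14,17,20}


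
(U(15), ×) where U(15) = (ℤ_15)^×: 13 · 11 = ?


Operation: multiplication mod 15
13 · 11 = (a × b) mod 15 with a = 13, b = 11

13 · 11 = 8


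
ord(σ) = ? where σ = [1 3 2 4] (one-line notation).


Cycle decomposition: (2 3)
Cycle lengths: 2
Order = lcm(2) = 2

ord(σ) = 2


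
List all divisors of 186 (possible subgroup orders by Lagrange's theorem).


Lagrange's theorem: |H| divides |G|
|G| = 186
Divisors of 186: 1, 2, 3, 6, 31, 62, 93, 186

Possible subgroup orders: {1, 2, 3, 6, 31, 62, 93, 186}


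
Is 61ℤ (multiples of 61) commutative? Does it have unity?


61ℤ is a commutative ring under +,× but has no multiplicative identity (1 ∉ 61ℤ); it has no zero divisors, but without unity it is not an integral domain
Commutative: Yes
Integral domain: No
Has unity: No

61ℤ (multiples of 61): Commutative=Yes, Unity=No


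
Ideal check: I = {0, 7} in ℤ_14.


Check ideal conditions for I = {0, 7} in ℤ_14:
(1) I is an additive subgroup? Yes
(2) For r ∈ ℤ_14 and a ∈ I: r·a ∈ I? Yes

Yes, I is an ideal of ℤ_14


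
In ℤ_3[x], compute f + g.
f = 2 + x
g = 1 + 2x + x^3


Add coefficients mod 3:
x^0: 2 + 1 = 0 (mod 3)
x^1: 1 + 2 = 0 (mod 3)
x^2: 0 + 0 = 0 (mod 3)
x^3: 0 + 1 = 1 (mod 3)
Result: x^3

f + g = x^3


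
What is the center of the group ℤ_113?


Z(G) = {g ∈ G | gx = xg for all x ∈ G}
ℤ_113 is abelian, so Z(G) = G

Z(ℤ_113) = ℤ_113


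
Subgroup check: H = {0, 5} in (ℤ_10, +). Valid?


Subgroup test for H = {0, 5} in (ℤ_10, +):
(1) 0 ∈ H? Yes
(2) Closure: for all a,b ∈ H, (a+b) mod 10 ∈ H? Yes
(3) Inverses: for all a ∈ H, -a mod 10 ∈ H? Yes

Yes, H is a subgroup of ℤ_10


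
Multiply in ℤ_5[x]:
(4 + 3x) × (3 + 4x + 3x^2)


Expand and collect like terms; reduce coefficients mod 5:
x^0: 4·3 = 12 ≡ 2 (mod 5)
x^1: 4·4 + 3·3 = 25 ≡ 0 (mod 5)
x^2: 4·3 + 3·4 = 24 ≡ 4 (mod 5)
x^3: 3·3 = 9 ≡ 4 (mod 5)
Result: 2 + 4x^2 + 4x^3

f · g = 2 + 4x^2 + 4x^3


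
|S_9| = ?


|S_n| = n! (number of permutations of n symbols)
|S_9| = 9! = 362880

|S_9| = 362880


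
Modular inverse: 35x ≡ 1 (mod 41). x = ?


Use the extended Euclidean algorithm to write 1 = 35·s + 41·t; then s mod 41 is the inverse.
Euclidean algorithm:
  35 = 0·41 + 35
  41 = 1·35 + 6
  35 = 5·6 + 5
  6 = 1·5 + 1
  5 = 5·1 + 0
gcd(35,41) = 1
Back-substitution gives: 35·(-7) + 41·(6) = 1
So 35⁻¹ ≡ -7 ≡ 34 (mod 41)
Check: 35 × 34 = 1190 ≡ 1 (mod 41) ✓

35⁻¹ ≡ 34 (mod 41)


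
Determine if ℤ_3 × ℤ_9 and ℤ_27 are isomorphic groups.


Comparing ℤ_3 × ℤ_9 and ℤ_27:
gcd(3,9) = 3 ≠ 1. Max element order in ℤ_3×ℤ_9 is lcm(3,9) = 9 < 27, so it has no element of order 27

No, ℤ_3 × ℤ_9 ≇ ℤ_27


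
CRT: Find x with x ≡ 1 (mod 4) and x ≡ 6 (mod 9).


m₁ = 4, m₂ = 9, gcd = 1, so CRT applies. M = m₁·m₂ = 36
Let M₁ = M/m₁ = 9, M₂ = M/m₂ = 4
Find y₁ ≡ M₁⁻¹ (mod m₁): 9⁻¹ ≡ 1 (mod 4)
Find y₂ ≡ M₂⁻¹ (mod m₂): 4⁻¹ ≡ 7 (mod 9)
x = a₁·M₁·y₁ + a₂·M₂·y₂ = 1·9·1 + 6·4·7 = 177
Reduce mod 36: x ≡ 33
Check: 33 mod 4 = 1 ✓, 33 mod 9 = 6 ✓

x ≡ 33 (mod 36)


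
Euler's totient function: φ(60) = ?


Factor n: 60 = 2^2 × 3 × 5
φ(n) = n · ∏(1 - 1/p) over distinct primes p | n
φ(60) = 60 · (1 - 1/2) · (1 - 1/3) · (1 - 1/5) = 16

φ(60) = 16


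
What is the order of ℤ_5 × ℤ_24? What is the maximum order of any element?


|ℤ_5 × ℤ_24| = 5 × 24 = 120
Max element order = lcm(5,24) = 120
Cyclic? Yes (gcd=1)

|ℤ_5×ℤ_24| = 120, max element order = 120
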